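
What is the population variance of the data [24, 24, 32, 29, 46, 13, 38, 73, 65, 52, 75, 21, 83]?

502.0237

Step 1: Compute the mean: (24 + 24 + 32 + 29 + 46 + 13 + 38 + 73 + 65 + 52 + 75 + 21 + 83) / 13 = 44.2308
Step 2: Compute squared deviations from the mean:
  (24 - 44.2308)^2 = 409.284
  (24 - 44.2308)^2 = 409.284
  (32 - 44.2308)^2 = 149.5917
  (29 - 44.2308)^2 = 231.9763
  (46 - 44.2308)^2 = 3.1302
  (13 - 44.2308)^2 = 975.3609
  (38 - 44.2308)^2 = 38.8225
  (73 - 44.2308)^2 = 827.6686
  (65 - 44.2308)^2 = 431.3609
  (52 - 44.2308)^2 = 60.3609
  (75 - 44.2308)^2 = 946.7456
  (21 - 44.2308)^2 = 539.6686
  (83 - 44.2308)^2 = 1503.0533
Step 3: Sum of squared deviations = 6526.3077
Step 4: Population variance = 6526.3077 / 13 = 502.0237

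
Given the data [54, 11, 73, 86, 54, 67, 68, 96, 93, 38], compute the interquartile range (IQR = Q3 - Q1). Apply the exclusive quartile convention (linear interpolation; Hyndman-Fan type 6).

37.75

Step 1: Sort the data: [11, 38, 54, 54, 67, 68, 73, 86, 93, 96]
Step 2: n = 10
Step 3: Using the exclusive quartile method:
  Q1 = 50
  Q2 (median) = 67.5
  Q3 = 87.75
  IQR = Q3 - Q1 = 87.75 - 50 = 37.75
Step 4: IQR = 37.75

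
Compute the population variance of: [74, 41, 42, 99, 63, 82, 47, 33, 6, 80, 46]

645.8347

Step 1: Compute the mean: (74 + 41 + 42 + 99 + 63 + 82 + 47 + 33 + 6 + 80 + 46) / 11 = 55.7273
Step 2: Compute squared deviations from the mean:
  (74 - 55.7273)^2 = 333.8926
  (41 - 55.7273)^2 = 216.8926
  (42 - 55.7273)^2 = 188.438
  (99 - 55.7273)^2 = 1872.5289
  (63 - 55.7273)^2 = 52.8926
  (82 - 55.7273)^2 = 690.2562
  (47 - 55.7273)^2 = 76.1653
  (33 - 55.7273)^2 = 516.5289
  (6 - 55.7273)^2 = 2472.8017
  (80 - 55.7273)^2 = 589.1653
  (46 - 55.7273)^2 = 94.6198
Step 3: Sum of squared deviations = 7104.1818
Step 4: Population variance = 7104.1818 / 11 = 645.8347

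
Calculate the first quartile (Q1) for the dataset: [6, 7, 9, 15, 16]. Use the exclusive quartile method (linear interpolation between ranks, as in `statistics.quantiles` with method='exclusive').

6.5

Step 1: Sort the data: [6, 7, 9, 15, 16]
Step 2: n = 5
Step 3: Using the exclusive quartile method:
  Q1 = 6.5
  Q2 (median) = 9
  Q3 = 15.5
  IQR = Q3 - Q1 = 15.5 - 6.5 = 9
Step 4: Q1 = 6.5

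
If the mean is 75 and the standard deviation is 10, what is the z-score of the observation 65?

-1

Step 1: Recall the z-score formula: z = (x - mu) / sigma
Step 2: Substitute values: z = (65 - 75) / 10
Step 3: z = -10 / 10 = -1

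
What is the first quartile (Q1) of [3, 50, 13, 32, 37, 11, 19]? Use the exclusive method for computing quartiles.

11

Step 1: Sort the data: [3, 11, 13, 19, 32, 37, 50]
Step 2: n = 7
Step 3: Using the exclusive quartile method:
  Q1 = 11
  Q2 (median) = 19
  Q3 = 37
  IQR = Q3 - Q1 = 37 - 11 = 26
Step 4: Q1 = 11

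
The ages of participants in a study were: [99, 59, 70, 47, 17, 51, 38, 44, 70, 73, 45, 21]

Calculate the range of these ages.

82

Step 1: Identify the maximum value: max = 99
Step 2: Identify the minimum value: min = 17
Step 3: Range = max - min = 99 - 17 = 82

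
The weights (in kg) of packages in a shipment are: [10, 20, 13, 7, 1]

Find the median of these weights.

10

Step 1: Sort the data in ascending order: [1, 7, 10, 13, 20]
Step 2: The number of values is n = 5.
Step 3: Since n is odd, the median is the middle value at position 3: 10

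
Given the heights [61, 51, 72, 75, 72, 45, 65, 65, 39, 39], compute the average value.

58.4

Step 1: Sum all values: 61 + 51 + 72 + 75 + 72 + 45 + 65 + 65 + 39 + 39 = 584
Step 2: Count the number of values: n = 10
Step 3: Mean = sum / n = 584 / 10 = 58.4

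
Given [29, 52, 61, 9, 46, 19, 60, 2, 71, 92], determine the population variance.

748.49

Step 1: Compute the mean: (29 + 52 + 61 + 9 + 46 + 19 + 60 + 2 + 71 + 92) / 10 = 44.1
Step 2: Compute squared deviations from the mean:
  (29 - 44.1)^2 = 228.01
  (52 - 44.1)^2 = 62.41
  (61 - 44.1)^2 = 285.61
  (9 - 44.1)^2 = 1232.01
  (46 - 44.1)^2 = 3.61
  (19 - 44.1)^2 = 630.01
  (60 - 44.1)^2 = 252.81
  (2 - 44.1)^2 = 1772.41
  (71 - 44.1)^2 = 723.61
  (92 - 44.1)^2 = 2294.41
Step 3: Sum of squared deviations = 7484.9
Step 4: Population variance = 7484.9 / 10 = 748.49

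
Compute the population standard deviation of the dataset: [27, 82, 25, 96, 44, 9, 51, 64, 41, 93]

28.3471

Step 1: Compute the mean: 53.2
Step 2: Sum of squared deviations from the mean: 8035.6
Step 3: Population variance = 8035.6 / 10 = 803.56
Step 4: Standard deviation = sqrt(803.56) = 28.3471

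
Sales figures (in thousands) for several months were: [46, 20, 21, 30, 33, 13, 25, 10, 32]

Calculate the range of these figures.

36

Step 1: Identify the maximum value: max = 46
Step 2: Identify the minimum value: min = 10
Step 3: Range = max - min = 46 - 10 = 36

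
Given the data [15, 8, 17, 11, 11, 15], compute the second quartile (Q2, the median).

13

Step 1: Sort the data: [8, 11, 11, 15, 15, 17]
Step 2: n = 6
Step 3: Q2 is the median. Since n is even, it is the average of the values at positions 3 and 4:
  Q2 = (11 + 15) / 2 = 13
Step 4: Q2 = 13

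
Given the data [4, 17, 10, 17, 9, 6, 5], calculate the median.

9

Step 1: Sort the data in ascending order: [4, 5, 6, 9, 10, 17, 17]
Step 2: The number of values is n = 7.
Step 3: Since n is odd, the median is the middle value at position 4: 9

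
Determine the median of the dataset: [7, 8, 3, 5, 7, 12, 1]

7

Step 1: Sort the data in ascending order: [1, 3, 5, 7, 7, 8, 12]
Step 2: The number of values is n = 7.
Step 3: Since n is odd, the median is the middle value at position 4: 7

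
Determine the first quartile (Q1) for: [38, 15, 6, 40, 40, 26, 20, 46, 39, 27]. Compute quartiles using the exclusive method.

18.75

Step 1: Sort the data: [6, 15, 20, 26, 27, 38, 39, 40, 40, 46]
Step 2: n = 10
Step 3: Using the exclusive quartile method:
  Q1 = 18.75
  Q2 (median) = 32.5
  Q3 = 40
  IQR = Q3 - Q1 = 40 - 18.75 = 21.25
Step 4: Q1 = 18.75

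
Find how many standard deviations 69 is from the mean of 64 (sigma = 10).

0.5

Step 1: Recall the z-score formula: z = (x - mu) / sigma
Step 2: Substitute values: z = (69 - 64) / 10
Step 3: z = 5 / 10 = 0.5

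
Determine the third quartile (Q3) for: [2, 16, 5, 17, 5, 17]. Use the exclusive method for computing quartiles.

17

Step 1: Sort the data: [2, 5, 5, 16, 17, 17]
Step 2: n = 6
Step 3: Using the exclusive quartile method:
  Q1 = 4.25
  Q2 (median) = 10.5
  Q3 = 17
  IQR = Q3 - Q1 = 17 - 4.25 = 12.75
Step 4: Q3 = 17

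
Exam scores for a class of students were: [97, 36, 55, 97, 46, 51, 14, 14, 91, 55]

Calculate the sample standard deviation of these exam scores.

30.9846

Step 1: Compute the mean: 55.6
Step 2: Sum of squared deviations from the mean: 8640.4
Step 3: Sample variance = 8640.4 / 9 = 960.0444
Step 4: Standard deviation = sqrt(960.0444) = 30.9846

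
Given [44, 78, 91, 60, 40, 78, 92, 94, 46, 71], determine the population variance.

387.84

Step 1: Compute the mean: (44 + 78 + 91 + 60 + 40 + 78 + 92 + 94 + 46 + 71) / 10 = 69.4
Step 2: Compute squared deviations from the mean:
  (44 - 69.4)^2 = 645.16
  (78 - 69.4)^2 = 73.96
  (91 - 69.4)^2 = 466.56
  (60 - 69.4)^2 = 88.36
  (40 - 69.4)^2 = 864.36
  (78 - 69.4)^2 = 73.96
  (92 - 69.4)^2 = 510.76
  (94 - 69.4)^2 = 605.16
  (46 - 69.4)^2 = 547.56
  (71 - 69.4)^2 = 2.56
Step 3: Sum of squared deviations = 3878.4
Step 4: Population variance = 3878.4 / 10 = 387.84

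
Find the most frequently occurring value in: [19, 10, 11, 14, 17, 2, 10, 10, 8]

10

Step 1: Count the frequency of each value:
  2: appears 1 time(s)
  8: appears 1 time(s)
  10: appears 3 time(s)
  11: appears 1 time(s)
  14: appears 1 time(s)
  17: appears 1 time(s)
  19: appears 1 time(s)
Step 2: The value 10 appears most frequently (3 times).
Step 3: Mode = 10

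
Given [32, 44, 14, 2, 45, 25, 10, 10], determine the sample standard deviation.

16.3423

Step 1: Compute the mean: 22.75
Step 2: Sum of squared deviations from the mean: 1869.5
Step 3: Sample variance = 1869.5 / 7 = 267.0714
Step 4: Standard deviation = sqrt(267.0714) = 16.3423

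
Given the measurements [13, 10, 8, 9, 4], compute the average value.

8.8

Step 1: Sum all values: 13 + 10 + 8 + 9 + 4 = 44
Step 2: Count the number of values: n = 5
Step 3: Mean = sum / n = 44 / 5 = 8.8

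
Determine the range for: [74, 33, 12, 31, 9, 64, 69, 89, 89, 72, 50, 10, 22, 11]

80

Step 1: Identify the maximum value: max = 89
Step 2: Identify the minimum value: min = 9
Step 3: Range = max - min = 89 - 9 = 80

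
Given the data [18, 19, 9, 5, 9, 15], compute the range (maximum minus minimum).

14

Step 1: Identify the maximum value: max = 19
Step 2: Identify the minimum value: min = 5
Step 3: Range = max - min = 19 - 5 = 14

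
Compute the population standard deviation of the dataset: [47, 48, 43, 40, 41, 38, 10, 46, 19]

12.5472

Step 1: Compute the mean: 36.8889
Step 2: Sum of squared deviations from the mean: 1416.8889
Step 3: Population variance = 1416.8889 / 9 = 157.4321
Step 4: Standard deviation = sqrt(157.4321) = 12.5472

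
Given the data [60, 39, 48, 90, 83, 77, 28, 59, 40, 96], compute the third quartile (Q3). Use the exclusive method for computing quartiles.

84.75

Step 1: Sort the data: [28, 39, 40, 48, 59, 60, 77, 83, 90, 96]
Step 2: n = 10
Step 3: Using the exclusive quartile method:
  Q1 = 39.75
  Q2 (median) = 59.5
  Q3 = 84.75
  IQR = Q3 - Q1 = 84.75 - 39.75 = 45
Step 4: Q3 = 84.75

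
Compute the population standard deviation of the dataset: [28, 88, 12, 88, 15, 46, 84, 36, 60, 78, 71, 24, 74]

27.4025

Step 1: Compute the mean: 54.1538
Step 2: Sum of squared deviations from the mean: 9761.6923
Step 3: Population variance = 9761.6923 / 13 = 750.8994
Step 4: Standard deviation = sqrt(750.8994) = 27.4025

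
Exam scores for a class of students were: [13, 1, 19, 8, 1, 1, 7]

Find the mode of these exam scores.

1

Step 1: Count the frequency of each value:
  1: appears 3 time(s)
  7: appears 1 time(s)
  8: appears 1 time(s)
  13: appears 1 time(s)
  19: appears 1 time(s)
Step 2: The value 1 appears most frequently (3 times).
Step 3: Mode = 1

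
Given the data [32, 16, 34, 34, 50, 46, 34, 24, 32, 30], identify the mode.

34

Step 1: Count the frequency of each value:
  16: appears 1 time(s)
  24: appears 1 time(s)
  30: appears 1 time(s)
  32: appears 2 time(s)
  34: appears 3 time(s)
  46: appears 1 time(s)
  50: appears 1 time(s)
Step 2: The value 34 appears most frequently (3 times).
Step 3: Mode = 34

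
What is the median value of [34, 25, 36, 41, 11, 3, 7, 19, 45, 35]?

29.5

Step 1: Sort the data in ascending order: [3, 7, 11, 19, 25, 34, 35, 36, 41, 45]
Step 2: The number of values is n = 10.
Step 3: Since n is even, the median is the average of positions 5 and 6:
  Median = (25 + 34) / 2 = 29.5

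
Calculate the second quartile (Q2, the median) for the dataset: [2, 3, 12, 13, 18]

12

Step 1: Sort the data: [2, 3, 12, 13, 18]
Step 2: n = 5
Step 3: Q2 is the median. Since n is odd, it is the middle value at position 3: 12
Step 4: Q2 = 12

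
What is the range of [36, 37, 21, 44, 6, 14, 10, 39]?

38

Step 1: Identify the maximum value: max = 44
Step 2: Identify the minimum value: min = 6
Step 3: Range = max - min = 44 - 6 = 38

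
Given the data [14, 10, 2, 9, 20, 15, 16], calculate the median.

14

Step 1: Sort the data in ascending order: [2, 9, 10, 14, 15, 16, 20]
Step 2: The number of values is n = 7.
Step 3: Since n is odd, the median is the middle value at position 4: 14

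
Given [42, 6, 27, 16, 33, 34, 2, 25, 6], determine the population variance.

182.3951

Step 1: Compute the mean: (42 + 6 + 27 + 16 + 33 + 34 + 2 + 25 + 6) / 9 = 21.2222
Step 2: Compute squared deviations from the mean:
  (42 - 21.2222)^2 = 431.716
  (6 - 21.2222)^2 = 231.716
  (27 - 21.2222)^2 = 33.3827
  (16 - 21.2222)^2 = 27.2716
  (33 - 21.2222)^2 = 138.716
  (34 - 21.2222)^2 = 163.2716
  (2 - 21.2222)^2 = 369.4938
  (25 - 21.2222)^2 = 14.2716
  (6 - 21.2222)^2 = 231.716
Step 3: Sum of squared deviations = 1641.5556
Step 4: Population variance = 1641.5556 / 9 = 182.3951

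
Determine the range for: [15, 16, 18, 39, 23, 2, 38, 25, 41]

39

Step 1: Identify the maximum value: max = 41
Step 2: Identify the minimum value: min = 2
Step 3: Range = max - min = 41 - 2 = 39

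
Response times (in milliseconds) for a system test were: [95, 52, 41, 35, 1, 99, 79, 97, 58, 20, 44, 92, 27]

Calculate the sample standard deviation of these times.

32.7324

Step 1: Compute the mean: 56.9231
Step 2: Sum of squared deviations from the mean: 12856.9231
Step 3: Sample variance = 12856.9231 / 12 = 1071.4103
Step 4: Standard deviation = sqrt(1071.4103) = 32.7324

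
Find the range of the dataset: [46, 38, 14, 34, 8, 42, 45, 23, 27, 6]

40

Step 1: Identify the maximum value: max = 46
Step 2: Identify the minimum value: min = 6
Step 3: Range = max - min = 46 - 6 = 40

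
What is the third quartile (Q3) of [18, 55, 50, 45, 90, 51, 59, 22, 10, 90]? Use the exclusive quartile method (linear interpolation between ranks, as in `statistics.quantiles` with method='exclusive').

66.75

Step 1: Sort the data: [10, 18, 22, 45, 50, 51, 55, 59, 90, 90]
Step 2: n = 10
Step 3: Using the exclusive quartile method:
  Q1 = 21
  Q2 (median) = 50.5
  Q3 = 66.75
  IQR = Q3 - Q1 = 66.75 - 21 = 45.75
Step 4: Q3 = 66.75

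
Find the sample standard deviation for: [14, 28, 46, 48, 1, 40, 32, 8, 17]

16.9337

Step 1: Compute the mean: 26
Step 2: Sum of squared deviations from the mean: 2294
Step 3: Sample variance = 2294 / 8 = 286.75
Step 4: Standard deviation = sqrt(286.75) = 16.9337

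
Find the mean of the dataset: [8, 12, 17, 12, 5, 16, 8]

11.1429

Step 1: Sum all values: 8 + 12 + 17 + 12 + 5 + 16 + 8 = 78
Step 2: Count the number of values: n = 7
Step 3: Mean = sum / n = 78 / 7 = 11.1429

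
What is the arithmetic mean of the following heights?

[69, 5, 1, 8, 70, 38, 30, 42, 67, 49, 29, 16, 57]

37

Step 1: Sum all values: 69 + 5 + 1 + 8 + 70 + 38 + 30 + 42 + 67 + 49 + 29 + 16 + 57 = 481
Step 2: Count the number of values: n = 13
Step 3: Mean = sum / n = 481 / 13 = 37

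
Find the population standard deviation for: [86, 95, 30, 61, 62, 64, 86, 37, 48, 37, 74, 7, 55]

24.2089

Step 1: Compute the mean: 57.0769
Step 2: Sum of squared deviations from the mean: 7618.9231
Step 3: Population variance = 7618.9231 / 13 = 586.071
Step 4: Standard deviation = sqrt(586.071) = 24.2089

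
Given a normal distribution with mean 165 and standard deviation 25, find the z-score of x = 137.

-1.12

Step 1: Recall the z-score formula: z = (x - mu) / sigma
Step 2: Substitute values: z = (137 - 165) / 25
Step 3: z = -28 / 25 = -1.12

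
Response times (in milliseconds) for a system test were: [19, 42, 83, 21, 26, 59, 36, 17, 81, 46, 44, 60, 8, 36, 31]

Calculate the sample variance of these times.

500.4

Step 1: Compute the mean: (19 + 42 + 83 + 21 + 26 + 59 + 36 + 17 + 81 + 46 + 44 + 60 + 8 + 36 + 31) / 15 = 40.6
Step 2: Compute squared deviations from the mean:
  (19 - 40.6)^2 = 466.56
  (42 - 40.6)^2 = 1.96
  (83 - 40.6)^2 = 1797.76
  (21 - 40.6)^2 = 384.16
  (26 - 40.6)^2 = 213.16
  (59 - 40.6)^2 = 338.56
  (36 - 40.6)^2 = 21.16
  (17 - 40.6)^2 = 556.96
  (81 - 40.6)^2 = 1632.16
  (46 - 40.6)^2 = 29.16
  (44 - 40.6)^2 = 11.56
  (60 - 40.6)^2 = 376.36
  (8 - 40.6)^2 = 1062.76
  (36 - 40.6)^2 = 21.16
  (31 - 40.6)^2 = 92.16
Step 3: Sum of squared deviations = 7005.6
Step 4: Sample variance = 7005.6 / 14 = 500.4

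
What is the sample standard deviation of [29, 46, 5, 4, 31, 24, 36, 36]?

14.9374

Step 1: Compute the mean: 26.375
Step 2: Sum of squared deviations from the mean: 1561.875
Step 3: Sample variance = 1561.875 / 7 = 223.125
Step 4: Standard deviation = sqrt(223.125) = 14.9374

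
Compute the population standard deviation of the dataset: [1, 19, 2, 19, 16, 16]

7.6467

Step 1: Compute the mean: 12.1667
Step 2: Sum of squared deviations from the mean: 350.8333
Step 3: Population variance = 350.8333 / 6 = 58.4722
Step 4: Standard deviation = sqrt(58.4722) = 7.6467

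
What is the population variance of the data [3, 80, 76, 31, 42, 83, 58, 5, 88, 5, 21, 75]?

1019.3542

Step 1: Compute the mean: (3 + 80 + 76 + 31 + 42 + 83 + 58 + 5 + 88 + 5 + 21 + 75) / 12 = 47.25
Step 2: Compute squared deviations from the mean:
  (3 - 47.25)^2 = 1958.0625
  (80 - 47.25)^2 = 1072.5625
  (76 - 47.25)^2 = 826.5625
  (31 - 47.25)^2 = 264.0625
  (42 - 47.25)^2 = 27.5625
  (83 - 47.25)^2 = 1278.0625
  (58 - 47.25)^2 = 115.5625
  (5 - 47.25)^2 = 1785.0625
  (88 - 47.25)^2 = 1660.5625
  (5 - 47.25)^2 = 1785.0625
  (21 - 47.25)^2 = 689.0625
  (75 - 47.25)^2 = 770.0625
Step 3: Sum of squared deviations = 12232.25
Step 4: Population variance = 12232.25 / 12 = 1019.3542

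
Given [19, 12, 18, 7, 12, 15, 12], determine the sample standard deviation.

4.1173

Step 1: Compute the mean: 13.5714
Step 2: Sum of squared deviations from the mean: 101.7143
Step 3: Sample variance = 101.7143 / 6 = 16.9524
Step 4: Standard deviation = sqrt(16.9524) = 4.1173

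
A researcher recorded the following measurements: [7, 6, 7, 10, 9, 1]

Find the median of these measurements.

7

Step 1: Sort the data in ascending order: [1, 6, 7, 7, 9, 10]
Step 2: The number of values is n = 6.
Step 3: Since n is even, the median is the average of positions 3 and 4:
  Median = (7 + 7) / 2 = 7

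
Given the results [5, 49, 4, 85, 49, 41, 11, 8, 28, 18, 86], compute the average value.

34.9091

Step 1: Sum all values: 5 + 49 + 4 + 85 + 49 + 41 + 11 + 8 + 28 + 18 + 86 = 384
Step 2: Count the number of values: n = 11
Step 3: Mean = sum / n = 384 / 11 = 34.9091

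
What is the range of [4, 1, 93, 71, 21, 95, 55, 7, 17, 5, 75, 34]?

94

Step 1: Identify the maximum value: max = 95
Step 2: Identify the minimum value: min = 1
Step 3: Range = max - min = 95 - 1 = 94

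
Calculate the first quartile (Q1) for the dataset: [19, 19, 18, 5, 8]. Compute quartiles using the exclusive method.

6.5

Step 1: Sort the data: [5, 8, 18, 19, 19]
Step 2: n = 5
Step 3: Using the exclusive quartile method:
  Q1 = 6.5
  Q2 (median) = 18
  Q3 = 19
  IQR = Q3 - Q1 = 19 - 6.5 = 12.5
Step 4: Q1 = 6.5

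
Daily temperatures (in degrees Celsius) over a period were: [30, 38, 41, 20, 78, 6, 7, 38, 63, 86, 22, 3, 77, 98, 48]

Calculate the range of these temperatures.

95

Step 1: Identify the maximum value: max = 98
Step 2: Identify the minimum value: min = 3
Step 3: Range = max - min = 98 - 3 = 95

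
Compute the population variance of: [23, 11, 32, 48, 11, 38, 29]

159.6735

Step 1: Compute the mean: (23 + 11 + 32 + 48 + 11 + 38 + 29) / 7 = 27.4286
Step 2: Compute squared deviations from the mean:
  (23 - 27.4286)^2 = 19.6122
  (11 - 27.4286)^2 = 269.898
  (32 - 27.4286)^2 = 20.898
  (48 - 27.4286)^2 = 423.1837
  (11 - 27.4286)^2 = 269.898
  (38 - 27.4286)^2 = 111.7551
  (29 - 27.4286)^2 = 2.4694
Step 3: Sum of squared deviations = 1117.7143
Step 4: Population variance = 1117.7143 / 7 = 159.6735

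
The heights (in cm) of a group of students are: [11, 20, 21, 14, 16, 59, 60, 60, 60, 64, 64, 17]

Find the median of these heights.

40

Step 1: Sort the data in ascending order: [11, 14, 16, 17, 20, 21, 59, 60, 60, 60, 64, 64]
Step 2: The number of values is n = 12.
Step 3: Since n is even, the median is the average of positions 6 and 7:
  Median = (21 + 59) / 2 = 40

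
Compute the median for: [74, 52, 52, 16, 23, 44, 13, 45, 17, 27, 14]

27

Step 1: Sort the data in ascending order: [13, 14, 16, 17, 23, 27, 44, 45, 52, 52, 74]
Step 2: The number of values is n = 11.
Step 3: Since n is odd, the median is the middle value at position 6: 27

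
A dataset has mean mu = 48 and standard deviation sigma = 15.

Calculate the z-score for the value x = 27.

-1.4

Step 1: Recall the z-score formula: z = (x - mu) / sigma
Step 2: Substitute values: z = (27 - 48) / 15
Step 3: z = -21 / 15 = -1.4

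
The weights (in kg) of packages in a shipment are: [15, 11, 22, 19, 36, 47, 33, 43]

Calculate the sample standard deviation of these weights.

13.3604

Step 1: Compute the mean: 28.25
Step 2: Sum of squared deviations from the mean: 1249.5
Step 3: Sample variance = 1249.5 / 7 = 178.5
Step 4: Standard deviation = sqrt(178.5) = 13.3604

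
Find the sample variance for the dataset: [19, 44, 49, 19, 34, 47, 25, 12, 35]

182.0278

Step 1: Compute the mean: (19 + 44 + 49 + 19 + 34 + 47 + 25 + 12 + 35) / 9 = 31.5556
Step 2: Compute squared deviations from the mean:
  (19 - 31.5556)^2 = 157.642
  (44 - 31.5556)^2 = 154.8642
  (49 - 31.5556)^2 = 304.3086
  (19 - 31.5556)^2 = 157.642
  (34 - 31.5556)^2 = 5.9753
  (47 - 31.5556)^2 = 238.5309
  (25 - 31.5556)^2 = 42.9753
  (12 - 31.5556)^2 = 382.4198
  (35 - 31.5556)^2 = 11.8642
Step 3: Sum of squared deviations = 1456.2222
Step 4: Sample variance = 1456.2222 / 8 = 182.0278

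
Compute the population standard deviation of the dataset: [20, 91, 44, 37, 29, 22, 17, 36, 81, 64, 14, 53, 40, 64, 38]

22.4073

Step 1: Compute the mean: 43.3333
Step 2: Sum of squared deviations from the mean: 7531.3333
Step 3: Population variance = 7531.3333 / 15 = 502.0889
Step 4: Standard deviation = sqrt(502.0889) = 22.4073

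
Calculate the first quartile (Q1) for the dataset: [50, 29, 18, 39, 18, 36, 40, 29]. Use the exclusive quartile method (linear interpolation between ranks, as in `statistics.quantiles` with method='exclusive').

20.75

Step 1: Sort the data: [18, 18, 29, 29, 36, 39, 40, 50]
Step 2: n = 8
Step 3: Using the exclusive quartile method:
  Q1 = 20.75
  Q2 (median) = 32.5
  Q3 = 39.75
  IQR = Q3 - Q1 = 39.75 - 20.75 = 19
Step 4: Q1 = 20.75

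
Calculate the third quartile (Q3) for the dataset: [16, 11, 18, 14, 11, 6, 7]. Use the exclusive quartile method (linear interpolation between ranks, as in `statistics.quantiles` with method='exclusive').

16

Step 1: Sort the data: [6, 7, 11, 11, 14, 16, 18]
Step 2: n = 7
Step 3: Using the exclusive quartile method:
  Q1 = 7
  Q2 (median) = 11
  Q3 = 16
  IQR = Q3 - Q1 = 16 - 7 = 9
Step 4: Q3 = 16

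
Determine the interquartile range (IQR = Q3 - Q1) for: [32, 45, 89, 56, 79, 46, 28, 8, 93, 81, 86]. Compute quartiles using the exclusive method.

54

Step 1: Sort the data: [8, 28, 32, 45, 46, 56, 79, 81, 86, 89, 93]
Step 2: n = 11
Step 3: Using the exclusive quartile method:
  Q1 = 32
  Q2 (median) = 56
  Q3 = 86
  IQR = Q3 - Q1 = 86 - 32 = 54
Step 4: IQR = 54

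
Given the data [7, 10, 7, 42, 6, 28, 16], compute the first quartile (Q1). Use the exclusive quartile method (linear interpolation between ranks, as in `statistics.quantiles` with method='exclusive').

7

Step 1: Sort the data: [6, 7, 7, 10, 16, 28, 42]
Step 2: n = 7
Step 3: Using the exclusive quartile method:
  Q1 = 7
  Q2 (median) = 10
  Q3 = 28
  IQR = Q3 - Q1 = 28 - 7 = 21
Step 4: Q1 = 7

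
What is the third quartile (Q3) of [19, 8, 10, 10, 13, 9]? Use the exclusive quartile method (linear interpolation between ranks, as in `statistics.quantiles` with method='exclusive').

14.5

Step 1: Sort the data: [8, 9, 10, 10, 13, 19]
Step 2: n = 6
Step 3: Using the exclusive quartile method:
  Q1 = 8.75
  Q2 (median) = 10
  Q3 = 14.5
  IQR = Q3 - Q1 = 14.5 - 8.75 = 5.75
Step 4: Q3 = 14.5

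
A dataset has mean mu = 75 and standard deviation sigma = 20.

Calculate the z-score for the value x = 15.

-3

Step 1: Recall the z-score formula: z = (x - mu) / sigma
Step 2: Substitute values: z = (15 - 75) / 20
Step 3: z = -60 / 20 = -3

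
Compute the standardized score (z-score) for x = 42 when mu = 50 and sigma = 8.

-1

Step 1: Recall the z-score formula: z = (x - mu) / sigma
Step 2: Substitute values: z = (42 - 50) / 8
Step 3: z = -8 / 8 = -1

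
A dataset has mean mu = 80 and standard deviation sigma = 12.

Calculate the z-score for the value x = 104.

2

Step 1: Recall the z-score formula: z = (x - mu) / sigma
Step 2: Substitute values: z = (104 - 80) / 12
Step 3: z = 24 / 12 = 2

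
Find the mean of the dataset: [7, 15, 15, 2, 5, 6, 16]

9.4286

Step 1: Sum all values: 7 + 15 + 15 + 2 + 5 + 6 + 16 = 66
Step 2: Count the number of values: n = 7
Step 3: Mean = sum / n = 66 / 7 = 9.4286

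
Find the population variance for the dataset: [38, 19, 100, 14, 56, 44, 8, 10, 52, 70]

794.89

Step 1: Compute the mean: (38 + 19 + 100 + 14 + 56 + 44 + 8 + 10 + 52 + 70) / 10 = 41.1
Step 2: Compute squared deviations from the mean:
  (38 - 41.1)^2 = 9.61
  (19 - 41.1)^2 = 488.41
  (100 - 41.1)^2 = 3469.21
  (14 - 41.1)^2 = 734.41
  (56 - 41.1)^2 = 222.01
  (44 - 41.1)^2 = 8.41
  (8 - 41.1)^2 = 1095.61
  (10 - 41.1)^2 = 967.21
  (52 - 41.1)^2 = 118.81
  (70 - 41.1)^2 = 835.21
Step 3: Sum of squared deviations = 7948.9
Step 4: Population variance = 7948.9 / 10 = 794.89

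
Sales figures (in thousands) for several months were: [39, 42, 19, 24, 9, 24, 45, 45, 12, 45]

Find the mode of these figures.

45

Step 1: Count the frequency of each value:
  9: appears 1 time(s)
  12: appears 1 time(s)
  19: appears 1 time(s)
  24: appears 2 time(s)
  39: appears 1 time(s)
  42: appears 1 time(s)
  45: appears 3 time(s)
Step 2: The value 45 appears most frequently (3 times).
Step 3: Mode = 45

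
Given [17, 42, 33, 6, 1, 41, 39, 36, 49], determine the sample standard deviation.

17.0807

Step 1: Compute the mean: 29.3333
Step 2: Sum of squared deviations from the mean: 2334
Step 3: Sample variance = 2334 / 8 = 291.75
Step 4: Standard deviation = sqrt(291.75) = 17.0807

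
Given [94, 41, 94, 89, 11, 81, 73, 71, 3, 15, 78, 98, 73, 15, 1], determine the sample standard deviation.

36.9347

Step 1: Compute the mean: 55.8
Step 2: Sum of squared deviations from the mean: 19098.4
Step 3: Sample variance = 19098.4 / 14 = 1364.1714
Step 4: Standard deviation = sqrt(1364.1714) = 36.9347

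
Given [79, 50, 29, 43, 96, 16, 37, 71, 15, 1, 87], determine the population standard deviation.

30.3713

Step 1: Compute the mean: 47.6364
Step 2: Sum of squared deviations from the mean: 10146.5455
Step 3: Population variance = 10146.5455 / 11 = 922.4132
Step 4: Standard deviation = sqrt(922.4132) = 30.3713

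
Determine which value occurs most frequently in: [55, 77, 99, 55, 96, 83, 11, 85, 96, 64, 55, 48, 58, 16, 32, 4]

55

Step 1: Count the frequency of each value:
  4: appears 1 time(s)
  11: appears 1 time(s)
  16: appears 1 time(s)
  32: appears 1 time(s)
  48: appears 1 time(s)
  55: appears 3 time(s)
  58: appears 1 time(s)
  64: appears 1 time(s)
  77: appears 1 time(s)
  83: appears 1 time(s)
  85: appears 1 time(s)
  96: appears 2 time(s)
  99: appears 1 time(s)
Step 2: The value 55 appears most frequently (3 times).
Step 3: Mode = 55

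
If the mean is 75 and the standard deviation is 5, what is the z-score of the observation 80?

1

Step 1: Recall the z-score formula: z = (x - mu) / sigma
Step 2: Substitute values: z = (80 - 75) / 5
Step 3: z = 5 / 5 = 1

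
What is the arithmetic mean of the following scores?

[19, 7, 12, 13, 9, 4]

10.6667

Step 1: Sum all values: 19 + 7 + 12 + 13 + 9 + 4 = 64
Step 2: Count the number of values: n = 6
Step 3: Mean = sum / n = 64 / 6 = 10.6667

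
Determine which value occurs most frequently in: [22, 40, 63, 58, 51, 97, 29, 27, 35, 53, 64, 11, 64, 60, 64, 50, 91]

64

Step 1: Count the frequency of each value:
  11: appears 1 time(s)
  22: appears 1 time(s)
  27: appears 1 time(s)
  29: appears 1 time(s)
  35: appears 1 time(s)
  40: appears 1 time(s)
  50: appears 1 time(s)
  51: appears 1 time(s)
  53: appears 1 time(s)
  58: appears 1 time(s)
  60: appears 1 time(s)
  63: appears 1 time(s)
  64: appears 3 time(s)
  91: appears 1 time(s)
  97: appears 1 time(s)
Step 2: The value 64 appears most frequently (3 times).
Step 3: Mode = 64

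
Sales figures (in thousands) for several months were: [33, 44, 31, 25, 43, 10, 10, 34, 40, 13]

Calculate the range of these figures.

34

Step 1: Identify the maximum value: max = 44
Step 2: Identify the minimum value: min = 10
Step 3: Range = max - min = 44 - 10 = 34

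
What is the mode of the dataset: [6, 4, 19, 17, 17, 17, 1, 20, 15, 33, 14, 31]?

17

Step 1: Count the frequency of each value:
  1: appears 1 time(s)
  4: appears 1 time(s)
  6: appears 1 time(s)
  14: appears 1 time(s)
  15: appears 1 time(s)
  17: appears 3 time(s)
  19: appears 1 time(s)
  20: appears 1 time(s)
  31: appears 1 time(s)
  33: appears 1 time(s)
Step 2: The value 17 appears most frequently (3 times).
Step 3: Mode = 17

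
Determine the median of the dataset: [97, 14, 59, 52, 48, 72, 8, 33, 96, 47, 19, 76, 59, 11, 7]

48

Step 1: Sort the data in ascending order: [7, 8, 11, 14, 19, 33, 47, 48, 52, 59, 59, 72, 76, 96, 97]
Step 2: The number of values is n = 15.
Step 3: Since n is odd, the median is the middle value at position 8: 48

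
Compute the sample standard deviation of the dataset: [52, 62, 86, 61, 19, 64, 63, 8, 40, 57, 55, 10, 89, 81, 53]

25.0048

Step 1: Compute the mean: 53.3333
Step 2: Sum of squared deviations from the mean: 8753.3333
Step 3: Sample variance = 8753.3333 / 14 = 625.2381
Step 4: Standard deviation = sqrt(625.2381) = 25.0048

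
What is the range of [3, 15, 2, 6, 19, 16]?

17

Step 1: Identify the maximum value: max = 19
Step 2: Identify the minimum value: min = 2
Step 3: Range = max - min = 19 - 2 = 17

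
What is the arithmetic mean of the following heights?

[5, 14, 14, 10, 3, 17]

10.5

Step 1: Sum all values: 5 + 14 + 14 + 10 + 3 + 17 = 63
Step 2: Count the number of values: n = 6
Step 3: Mean = sum / n = 63 / 6 = 10.5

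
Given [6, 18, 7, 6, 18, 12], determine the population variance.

27.4722

Step 1: Compute the mean: (6 + 18 + 7 + 6 + 18 + 12) / 6 = 11.1667
Step 2: Compute squared deviations from the mean:
  (6 - 11.1667)^2 = 26.6944
  (18 - 11.1667)^2 = 46.6944
  (7 - 11.1667)^2 = 17.3611
  (6 - 11.1667)^2 = 26.6944
  (18 - 11.1667)^2 = 46.6944
  (12 - 11.1667)^2 = 0.6944
Step 3: Sum of squared deviations = 164.8333
Step 4: Population variance = 164.8333 / 6 = 27.4722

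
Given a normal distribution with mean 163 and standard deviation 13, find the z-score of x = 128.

-2.6923

Step 1: Recall the z-score formula: z = (x - mu) / sigma
Step 2: Substitute values: z = (128 - 163) / 13
Step 3: z = -35 / 13 = -2.6923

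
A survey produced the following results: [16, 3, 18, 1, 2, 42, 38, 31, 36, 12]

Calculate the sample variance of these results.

249.2111

Step 1: Compute the mean: (16 + 3 + 18 + 1 + 2 + 42 + 38 + 31 + 36 + 12) / 10 = 19.9
Step 2: Compute squared deviations from the mean:
  (16 - 19.9)^2 = 15.21
  (3 - 19.9)^2 = 285.61
  (18 - 19.9)^2 = 3.61
  (1 - 19.9)^2 = 357.21
  (2 - 19.9)^2 = 320.41
  (42 - 19.9)^2 = 488.41
  (38 - 19.9)^2 = 327.61
  (31 - 19.9)^2 = 123.21
  (36 - 19.9)^2 = 259.21
  (12 - 19.9)^2 = 62.41
Step 3: Sum of squared deviations = 2242.9
Step 4: Sample variance = 2242.9 / 9 = 249.2111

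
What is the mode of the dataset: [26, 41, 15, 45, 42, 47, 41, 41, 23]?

41

Step 1: Count the frequency of each value:
  15: appears 1 time(s)
  23: appears 1 time(s)
  26: appears 1 time(s)
  41: appears 3 time(s)
  42: appears 1 time(s)
  45: appears 1 time(s)
  47: appears 1 time(s)
Step 2: The value 41 appears most frequently (3 times).
Step 3: Mode = 41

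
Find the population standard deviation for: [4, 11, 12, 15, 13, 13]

3.496

Step 1: Compute the mean: 11.3333
Step 2: Sum of squared deviations from the mean: 73.3333
Step 3: Population variance = 73.3333 / 6 = 12.2222
Step 4: Standard deviation = sqrt(12.2222) = 3.496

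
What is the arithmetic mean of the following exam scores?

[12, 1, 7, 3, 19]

8.4

Step 1: Sum all values: 12 + 1 + 7 + 3 + 19 = 42
Step 2: Count the number of values: n = 5
Step 3: Mean = sum / n = 42 / 5 = 8.4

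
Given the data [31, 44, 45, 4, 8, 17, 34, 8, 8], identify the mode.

8

Step 1: Count the frequency of each value:
  4: appears 1 time(s)
  8: appears 3 time(s)
  17: appears 1 time(s)
  31: appears 1 time(s)
  34: appears 1 time(s)
  44: appears 1 time(s)
  45: appears 1 time(s)
Step 2: The value 8 appears most frequently (3 times).
Step 3: Mode = 8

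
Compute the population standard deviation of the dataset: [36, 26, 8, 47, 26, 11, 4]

14.598

Step 1: Compute the mean: 22.5714
Step 2: Sum of squared deviations from the mean: 1491.7143
Step 3: Population variance = 1491.7143 / 7 = 213.102
Step 4: Standard deviation = sqrt(213.102) = 14.598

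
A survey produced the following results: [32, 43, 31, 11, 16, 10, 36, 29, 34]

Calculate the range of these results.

33

Step 1: Identify the maximum value: max = 43
Step 2: Identify the minimum value: min = 10
Step 3: Range = max - min = 43 - 10 = 33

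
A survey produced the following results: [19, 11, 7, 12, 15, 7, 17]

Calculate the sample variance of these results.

21.9524

Step 1: Compute the mean: (19 + 11 + 7 + 12 + 15 + 7 + 17) / 7 = 12.5714
Step 2: Compute squared deviations from the mean:
  (19 - 12.5714)^2 = 41.3265
  (11 - 12.5714)^2 = 2.4694
  (7 - 12.5714)^2 = 31.0408
  (12 - 12.5714)^2 = 0.3265
  (15 - 12.5714)^2 = 5.898
  (7 - 12.5714)^2 = 31.0408
  (17 - 12.5714)^2 = 19.6122
Step 3: Sum of squared deviations = 131.7143
Step 4: Sample variance = 131.7143 / 6 = 21.9524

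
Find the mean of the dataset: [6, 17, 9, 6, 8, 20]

11

Step 1: Sum all values: 6 + 17 + 9 + 6 + 8 + 20 = 66
Step 2: Count the number of values: n = 6
Step 3: Mean = sum / n = 66 / 6 = 11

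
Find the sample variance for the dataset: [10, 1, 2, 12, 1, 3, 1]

21.9048

Step 1: Compute the mean: (10 + 1 + 2 + 12 + 1 + 3 + 1) / 7 = 4.2857
Step 2: Compute squared deviations from the mean:
  (10 - 4.2857)^2 = 32.6531
  (1 - 4.2857)^2 = 10.7959
  (2 - 4.2857)^2 = 5.2245
  (12 - 4.2857)^2 = 59.5102
  (1 - 4.2857)^2 = 10.7959
  (3 - 4.2857)^2 = 1.6531
  (1 - 4.2857)^2 = 10.7959
Step 3: Sum of squared deviations = 131.4286
Step 4: Sample variance = 131.4286 / 6 = 21.9048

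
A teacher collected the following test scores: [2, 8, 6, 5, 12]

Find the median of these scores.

6

Step 1: Sort the data in ascending order: [2, 5, 6, 8, 12]
Step 2: The number of values is n = 5.
Step 3: Since n is odd, the median is the middle value at position 3: 6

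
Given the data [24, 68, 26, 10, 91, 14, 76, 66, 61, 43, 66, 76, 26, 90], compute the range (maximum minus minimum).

81

Step 1: Identify the maximum value: max = 91
Step 2: Identify the minimum value: min = 10
Step 3: Range = max - min = 91 - 10 = 81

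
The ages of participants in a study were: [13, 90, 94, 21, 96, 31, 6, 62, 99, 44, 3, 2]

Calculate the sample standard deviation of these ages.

39.458

Step 1: Compute the mean: 46.75
Step 2: Sum of squared deviations from the mean: 17126.25
Step 3: Sample variance = 17126.25 / 11 = 1556.9318
Step 4: Standard deviation = sqrt(1556.9318) = 39.458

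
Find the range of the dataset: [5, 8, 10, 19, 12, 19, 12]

14

Step 1: Identify the maximum value: max = 19
Step 2: Identify the minimum value: min = 5
Step 3: Range = max - min = 19 - 5 = 14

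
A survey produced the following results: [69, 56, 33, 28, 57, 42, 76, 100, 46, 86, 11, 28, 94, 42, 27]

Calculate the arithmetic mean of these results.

53

Step 1: Sum all values: 69 + 56 + 33 + 28 + 57 + 42 + 76 + 100 + 46 + 86 + 11 + 28 + 94 + 42 + 27 = 795
Step 2: Count the number of values: n = 15
Step 3: Mean = sum / n = 795 / 15 = 53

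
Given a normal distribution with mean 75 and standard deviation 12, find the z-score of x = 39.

-3

Step 1: Recall the z-score formula: z = (x - mu) / sigma
Step 2: Substitute values: z = (39 - 75) / 12
Step 3: z = -36 / 12 = -3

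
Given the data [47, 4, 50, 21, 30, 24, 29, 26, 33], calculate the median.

29

Step 1: Sort the data in ascending order: [4, 21, 24, 26, 29, 30, 33, 47, 50]
Step 2: The number of values is n = 9.
Step 3: Since n is odd, the median is the middle value at position 5: 29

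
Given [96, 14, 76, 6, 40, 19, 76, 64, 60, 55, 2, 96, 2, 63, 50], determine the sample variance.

1065.0667

Step 1: Compute the mean: (96 + 14 + 76 + 6 + 40 + 19 + 76 + 64 + 60 + 55 + 2 + 96 + 2 + 63 + 50) / 15 = 47.9333
Step 2: Compute squared deviations from the mean:
  (96 - 47.9333)^2 = 2310.4044
  (14 - 47.9333)^2 = 1151.4711
  (76 - 47.9333)^2 = 787.7378
  (6 - 47.9333)^2 = 1758.4044
  (40 - 47.9333)^2 = 62.9378
  (19 - 47.9333)^2 = 837.1378
  (76 - 47.9333)^2 = 787.7378
  (64 - 47.9333)^2 = 258.1378
  (60 - 47.9333)^2 = 145.6044
  (55 - 47.9333)^2 = 49.9378
  (2 - 47.9333)^2 = 2109.8711
  (96 - 47.9333)^2 = 2310.4044
  (2 - 47.9333)^2 = 2109.8711
  (63 - 47.9333)^2 = 227.0044
  (50 - 47.9333)^2 = 4.2711
Step 3: Sum of squared deviations = 14910.9333
Step 4: Sample variance = 14910.9333 / 14 = 1065.0667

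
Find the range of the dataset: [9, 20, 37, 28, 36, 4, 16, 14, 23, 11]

33

Step 1: Identify the maximum value: max = 37
Step 2: Identify the minimum value: min = 4
Step 3: Range = max - min = 37 - 4 = 33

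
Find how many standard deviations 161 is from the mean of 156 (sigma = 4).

1.25

Step 1: Recall the z-score formula: z = (x - mu) / sigma
Step 2: Substitute values: z = (161 - 156) / 4
Step 3: z = 5 / 4 = 1.25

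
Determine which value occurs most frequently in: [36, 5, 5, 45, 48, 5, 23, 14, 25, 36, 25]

5

Step 1: Count the frequency of each value:
  5: appears 3 time(s)
  14: appears 1 time(s)
  23: appears 1 time(s)
  25: appears 2 time(s)
  36: appears 2 time(s)
  45: appears 1 time(s)
  48: appears 1 time(s)
Step 2: The value 5 appears most frequently (3 times).
Step 3: Mode = 5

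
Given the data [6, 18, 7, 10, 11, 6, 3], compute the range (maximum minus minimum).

15

Step 1: Identify the maximum value: max = 18
Step 2: Identify the minimum value: min = 3
Step 3: Range = max - min = 18 - 3 = 15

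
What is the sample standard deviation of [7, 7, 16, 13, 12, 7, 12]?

3.5989

Step 1: Compute the mean: 10.5714
Step 2: Sum of squared deviations from the mean: 77.7143
Step 3: Sample variance = 77.7143 / 6 = 12.9524
Step 4: Standard deviation = sqrt(12.9524) = 3.5989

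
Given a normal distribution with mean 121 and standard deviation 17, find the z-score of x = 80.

-2.4118

Step 1: Recall the z-score formula: z = (x - mu) / sigma
Step 2: Substitute values: z = (80 - 121) / 17
Step 3: z = -41 / 17 = -2.4118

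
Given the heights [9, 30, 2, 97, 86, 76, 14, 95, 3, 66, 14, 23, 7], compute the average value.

40.1538

Step 1: Sum all values: 9 + 30 + 2 + 97 + 86 + 76 + 14 + 95 + 3 + 66 + 14 + 23 + 7 = 522
Step 2: Count the number of values: n = 13
Step 3: Mean = sum / n = 522 / 13 = 40.1538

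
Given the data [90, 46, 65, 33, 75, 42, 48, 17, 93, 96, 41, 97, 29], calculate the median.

48

Step 1: Sort the data in ascending order: [17, 29, 33, 41, 42, 46, 48, 65, 75, 90, 93, 96, 97]
Step 2: The number of values is n = 13.
Step 3: Since n is odd, the median is the middle value at position 7: 48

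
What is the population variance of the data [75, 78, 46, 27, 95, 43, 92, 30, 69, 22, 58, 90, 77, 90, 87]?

613.5289

Step 1: Compute the mean: (75 + 78 + 46 + 27 + 95 + 43 + 92 + 30 + 69 + 22 + 58 + 90 + 77 + 90 + 87) / 15 = 65.2667
Step 2: Compute squared deviations from the mean:
  (75 - 65.2667)^2 = 94.7378
  (78 - 65.2667)^2 = 162.1378
  (46 - 65.2667)^2 = 371.2044
  (27 - 65.2667)^2 = 1464.3378
  (95 - 65.2667)^2 = 884.0711
  (43 - 65.2667)^2 = 495.8044
  (92 - 65.2667)^2 = 714.6711
  (30 - 65.2667)^2 = 1243.7378
  (69 - 65.2667)^2 = 13.9378
  (22 - 65.2667)^2 = 1872.0044
  (58 - 65.2667)^2 = 52.8044
  (90 - 65.2667)^2 = 611.7378
  (77 - 65.2667)^2 = 137.6711
  (90 - 65.2667)^2 = 611.7378
  (87 - 65.2667)^2 = 472.3378
Step 3: Sum of squared deviations = 9202.9333
Step 4: Population variance = 9202.9333 / 15 = 613.5289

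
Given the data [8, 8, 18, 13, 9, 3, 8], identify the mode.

8

Step 1: Count the frequency of each value:
  3: appears 1 time(s)
  8: appears 3 time(s)
  9: appears 1 time(s)
  13: appears 1 time(s)
  18: appears 1 time(s)
Step 2: The value 8 appears most frequently (3 times).
Step 3: Mode = 8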